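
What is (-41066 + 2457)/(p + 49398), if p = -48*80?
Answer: -38609/45558 ≈ -0.84747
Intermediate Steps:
p = -3840
(-41066 + 2457)/(p + 49398) = (-41066 + 2457)/(-3840 + 49398) = -38609/45558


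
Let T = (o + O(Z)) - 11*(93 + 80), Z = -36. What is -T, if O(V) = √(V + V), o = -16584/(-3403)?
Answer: 6459325/3403 - 6*I*√2 ≈ 1898.1 - 8.4853*I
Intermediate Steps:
o = 16584/3403 (o = -16584*(-1/3403) = 16584/3403 ≈ 4.8733)
O(V) = √2*√V (O(V) = √(2*V) = √2*√V)
T = -6459325/3403 + 6*I*√2 (T = (16584/3403 + √2*√(-36)) - 11*(93 + 80) = (16584/3403 + √2*(6*I)) - 11*173 = (16584/3403 + 6*I*√2) - 1903 = -6459325/3403 + 6*I*√2 ≈ -1898.1 + 8.4853*I)
-T = -(-6459325/3403 + 6*I*√2) = 6459325/3403 - 6*I*√2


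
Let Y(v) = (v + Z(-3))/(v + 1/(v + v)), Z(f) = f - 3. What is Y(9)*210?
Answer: 11340/163 ≈ 69.571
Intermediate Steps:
Z(f) = -3 + f
Y(v) = (-6 + v)/(v + 1/(2*v)) (Y(v) = (v + (-3 - 3))/(v + 1/(v + v)) = (v - 6)/(v + 1/(2*v)) = (-6 + v)/(v + 1/(2*v)))
Y(9)*210 = (2*9*(-6 + 9)/(1 + 2*9**2))*210 = (2*9*3/(1 + 2*81))*210 = (2*9*3/(1 + 162))*210 = (2*9*3/163)*210 = (2*9*(1/163)*3)*210 = (54/163)*210 = 11340/163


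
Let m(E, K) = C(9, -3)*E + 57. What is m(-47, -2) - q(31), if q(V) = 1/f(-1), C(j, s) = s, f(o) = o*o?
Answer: 197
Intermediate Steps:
f(o) = o²
m(E, K) = 57 - 3*E (m(E, K) = -3*E + 57 = 57 - 3*E)
q(V) = 1 (q(V) = 1/((-1)²) = 1/1 = 1)
m(-47, -2) - q(31) = (57 - 3*(-47)) - 1*1 = (57 + 141) - 1 = 198 - 1 = 197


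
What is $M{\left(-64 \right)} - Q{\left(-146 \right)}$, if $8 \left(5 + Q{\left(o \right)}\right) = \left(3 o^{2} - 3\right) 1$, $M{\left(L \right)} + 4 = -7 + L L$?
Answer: $- \frac{31225}{8} \approx -3903.1$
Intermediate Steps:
$M{\left(L \right)} = -11 + L^{2}$ ($M{\left(L \right)} = -4 + \left(-7 + L L\right) = -4 + \left(-7 + L^{2}\right) = -11 + L^{2}$)
$Q{\left(o \right)} = - \frac{43}{8} + \frac{3 o^{2}}{8}$ ($Q{\left(o \right)} = -5 + \frac{\left(3 o^{2} - 3\right) 1}{8} = -5 + \frac{\left(-3 + 3 o^{2}\right) 1}{8} = -5 + \frac{-3 + 3 o^{2}}{8} = -5 + \left(- \frac{3}{8} + \frac{3 o^{2}}{8}\right) = - \frac{43}{8} + \frac{3 o^{2}}{8}$)
$M{\left(-64 \right)} - Q{\left(-146 \right)} = \left(-11 + \left(-64\right)^{2}\right) - \left(- \frac{43}{8} + \frac{3 \left(-146\right)^{2}}{8}\right) = \left(-11 + 4096\right) - \left(- \frac{43}{8} + \frac{3}{8} \cdot 21316\right) = 4085 - \left(- \frac{43}{8} + \frac{15987}{2}\right) = 4085 - \frac{63905}{8} = - \frac{31225}{8}$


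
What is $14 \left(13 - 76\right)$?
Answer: $-882$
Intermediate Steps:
$14 \left(13 - 76\right) = 14 \left(-63\right) = -882$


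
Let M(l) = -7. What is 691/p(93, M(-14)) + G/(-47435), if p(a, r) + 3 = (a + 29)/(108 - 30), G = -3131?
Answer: -1278150479/2656360 ≈ -481.17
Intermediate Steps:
p(a, r) = -205/78 + a/78 (p(a, r) = -3 + (a + 29)/(108 - 30) = -3 + (29 + a)/78 = -3 + (29 + a)*(1/78) = -3 + (29/78 + a/78) = -205/78 + a/78)
691/p(93, M(-14)) + G/(-47435) = 691/(-205/78 + (1/78)*93) - 3131/(-47435) = 691/(-205/78 + 31/26) - 3131*(-1/47435) = 691/(-56/39) + 3131/47435 = 691*(-39/56) + 3131/47435 = -26949/56 + 3131/47435 = -1278150479/2656360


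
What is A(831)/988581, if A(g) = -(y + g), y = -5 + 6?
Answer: -832/988581 ≈ -0.00084161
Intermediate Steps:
y = 1
A(g) = -1 - g (A(g) = -(1 + g) = -1 - g)
A(831)/988581 = (-1 - 1*831)/988581 = (-1 - 831)*(1/988581) = -832*1/988581 = -832/988581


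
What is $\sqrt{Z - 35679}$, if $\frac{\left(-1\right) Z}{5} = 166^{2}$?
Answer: $i \sqrt{173459} \approx 416.48 i$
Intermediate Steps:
$Z = -137780$ ($Z = - 5 \cdot 166^{2} = \left(-5\right) 27556 = -137780$)
$\sqrt{Z - 35679} = \sqrt{-137780 - 35679} = \sqrt{-173459} = i \sqrt{173459}$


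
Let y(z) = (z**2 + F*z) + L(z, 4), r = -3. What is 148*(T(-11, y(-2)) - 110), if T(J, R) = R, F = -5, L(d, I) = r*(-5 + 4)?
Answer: -13764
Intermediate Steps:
L(d, I) = 3 (L(d, I) = -3*(-5 + 4) = -3*(-1) = 3)
y(z) = 3 + z**2 - 5*z (y(z) = (z**2 - 5*z) + 3 = 3 + z**2 - 5*z)
148*(T(-11, y(-2)) - 110) = 148*((3 + (-2)**2 - 5*(-2)) - 110) = 148*((3 + 4 + 10) - 110) = 148*(17 - 110) = 148*(-93) = -13764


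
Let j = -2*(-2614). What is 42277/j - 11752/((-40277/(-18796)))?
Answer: -1153113224247/210568156 ≈ -5476.2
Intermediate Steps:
j = 5228
42277/j - 11752/((-40277/(-18796))) = 42277/5228 - 11752/((-40277/(-18796))) = 42277*(1/5228) - 11752/((-40277*(-1/18796))) = 42277/5228 - 11752/40277/18796 = 42277/5228 - 11752*18796/40277 = 42277/5228 - 220890592/40277 = -1153113224247/210568156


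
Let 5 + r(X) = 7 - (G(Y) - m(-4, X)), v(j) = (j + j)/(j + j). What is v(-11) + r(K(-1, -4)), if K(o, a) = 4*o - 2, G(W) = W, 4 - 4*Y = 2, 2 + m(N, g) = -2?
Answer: -3/2 ≈ -1.5000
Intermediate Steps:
m(N, g) = -4 (m(N, g) = -2 - 2 = -4)
Y = 1/2 (Y = 1 - 1/4*2 = 1 - 1/2 = 1/2 ≈ 0.50000)
K(o, a) = -2 + 4*o
v(j) = 1 (v(j) = (2*j)/((2*j)) = (2*j)*(1/(2*j)) = 1)
r(X) = -5/2 (r(X) = -5 + (7 - (1/2 - 1*(-4))) = -5 + (7 - (1/2 + 4)) = -5 + (7 - 1*9/2) = -5 + (7 - 9/2) = -5 + 5/2 = -5/2)
v(-11) + r(K(-1, -4)) = 1 - 5/2 = -3/2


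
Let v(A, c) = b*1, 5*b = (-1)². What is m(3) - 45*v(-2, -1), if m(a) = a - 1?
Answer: -7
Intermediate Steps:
b = ⅕ (b = (⅕)*(-1)² = (⅕)*1 = ⅕ ≈ 0.20000)
v(A, c) = ⅕ (v(A, c) = (⅕)*1 = ⅕)
m(a) = -1 + a
m(3) - 45*v(-2, -1) = (-1 + 3) - 45*⅕ = 2 - 9 = -7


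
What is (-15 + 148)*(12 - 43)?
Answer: -4123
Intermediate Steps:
(-15 + 148)*(12 - 43) = 133*(-31) = -4123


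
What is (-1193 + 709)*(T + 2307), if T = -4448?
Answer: 1036244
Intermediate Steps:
(-1193 + 709)*(T + 2307) = (-1193 + 709)*(-4448 + 2307) = -484*(-2141) = 1036244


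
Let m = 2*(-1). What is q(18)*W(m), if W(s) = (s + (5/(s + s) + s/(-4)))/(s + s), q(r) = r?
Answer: 99/8 ≈ 12.375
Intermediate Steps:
m = -2
W(s) = (3*s/4 + 5/(2*s))/(2*s) (W(s) = (s + (5/((2*s)) + s*(-¼)))/((2*s)) = (s + (5*(1/(2*s)) - s/4))*(1/(2*s)) = (s + (5/(2*s) - s/4))*(1/(2*s)) = (s + (-s/4 + 5/(2*s)))*(1/(2*s)) = (3*s/4 + 5/(2*s))*(1/(2*s)) = (3*s/4 + 5/(2*s))/(2*s))
q(18)*W(m) = 18*(3/8 + (5/4)/(-2)²) = 18*(3/8 + (5/4)*(¼)) = 18*(3/8 + 5/16) = 18*(11/16) = 99/8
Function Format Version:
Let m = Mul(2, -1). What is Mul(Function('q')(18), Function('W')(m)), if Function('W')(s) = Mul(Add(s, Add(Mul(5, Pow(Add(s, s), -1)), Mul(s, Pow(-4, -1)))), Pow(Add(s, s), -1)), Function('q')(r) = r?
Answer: Rational(99, 8) ≈ 12.375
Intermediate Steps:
m = -2
Function('W')(s) = Mul(Rational(1, 2), Pow(s, -1), Add(Mul(Rational(3, 4), s), Mul(Rational(5, 2), Pow(s, -1)))) (Function('W')(s) = Mul(Add(s, Add(Mul(5, Pow(Mul(2, s), -1)), Mul(s, Rational(-1, 4)))), Pow(Mul(2, s), -1)) = Mul(Add(s, Add(Mul(5, Mul(Rational(1, 2), Pow(s, -1))), Mul(Rational(-1, 4), s))), Mul(Rational(1, 2), Pow(s, -1))) = Mul(Add(s, Add(Mul(Rational(5, 2), Pow(s, -1)), Mul(Rational(-1, 4), s))), Mul(Rational(1, 2), Pow(s, -1))) = Mul(Add(s, Add(Mul(Rational(-1, 4), s), Mul(Rational(5, 2), Pow(s, -1)))), Mul(Rational(1, 2), Pow(s, -1))) = Mul(Add(Mul(Rational(3, 4), s), Mul(Rational(5, 2), Pow(s, -1))), Mul(Rational(1, 2), Pow(s, -1))) = Mul(Rational(1, 2), Pow(s, -1), Add(Mul(Rational(3, 4), s), Mul(Rational(5, 2), Pow(s, -1)))))
Mul(Function('q')(18), Function('W')(m)) = Mul(18, Add(Rational(3, 8), Mul(Rational(5, 4), Pow(-2, -2)))) = Mul(18, Add(Rational(3, 8), Mul(Rational(5, 4), Rational(1, 4)))) = Mul(18, Add(Rational(3, 8), Rational(5, 16))) = Mul(18, Rational(11, 16)) = Rational(99, 8)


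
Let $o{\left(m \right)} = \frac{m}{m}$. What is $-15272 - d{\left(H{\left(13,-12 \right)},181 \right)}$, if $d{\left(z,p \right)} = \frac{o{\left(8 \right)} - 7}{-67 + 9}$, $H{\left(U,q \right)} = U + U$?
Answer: $- \frac{442891}{29} \approx -15272.0$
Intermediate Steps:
$o{\left(m \right)} = 1$
$H{\left(U,q \right)} = 2 U$
$d{\left(z,p \right)} = \frac{3}{29}$ ($d{\left(z,p \right)} = \frac{1 - 7}{-67 + 9} = - \frac{6}{-58} = \left(-6\right) \left(- \frac{1}{58}\right) = \frac{3}{29}$)
$-15272 - d{\left(H{\left(13,-12 \right)},181 \right)} = -15272 - \frac{3}{29} = - \frac{442891}{29}$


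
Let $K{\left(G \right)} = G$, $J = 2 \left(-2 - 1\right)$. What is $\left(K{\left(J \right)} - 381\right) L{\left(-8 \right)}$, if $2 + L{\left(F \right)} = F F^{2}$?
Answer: $198918$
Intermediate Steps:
$J = -6$ ($J = 2 \left(-3\right) = -6$)
$L{\left(F \right)} = -2 + F^{3}$ ($L{\left(F \right)} = -2 + F F^{2} = -2 + F^{3}$)
$\left(K{\left(J \right)} - 381\right) L{\left(-8 \right)} = \left(-6 - 381\right) \left(-2 + \left(-8\right)^{3}\right) = - 387 \left(-2 - 512\right) = \left(-387\right) \left(-514\right) = 198918$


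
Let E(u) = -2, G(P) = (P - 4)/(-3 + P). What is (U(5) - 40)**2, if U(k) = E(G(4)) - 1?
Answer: 1849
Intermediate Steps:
G(P) = (-4 + P)/(-3 + P)
U(k) = -3 (U(k) = -2 - 1 = -3)
(U(5) - 40)**2 = (-3 - 40)**2 = (-43)**2 = 1849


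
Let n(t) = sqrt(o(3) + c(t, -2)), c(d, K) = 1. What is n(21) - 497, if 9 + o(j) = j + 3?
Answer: -497 + I*sqrt(2) ≈ -497.0 + 1.4142*I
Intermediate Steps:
o(j) = -6 + j (o(j) = -9 + (j + 3) = -9 + (3 + j) = -6 + j)
n(t) = I*sqrt(2) (n(t) = sqrt((-6 + 3) + 1) = sqrt(-3 + 1) = sqrt(-2) = I*sqrt(2))
n(21) - 497 = I*sqrt(2) - 497 = -497 + I*sqrt(2)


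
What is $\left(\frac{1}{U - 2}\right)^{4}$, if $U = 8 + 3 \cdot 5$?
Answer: $\frac{1}{194481} \approx 5.1419 \cdot 10^{-6}$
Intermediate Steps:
$U = 23$ ($U = 8 + 15 = 23$)
$\left(\frac{1}{U - 2}\right)^{4} = \left(\frac{1}{23 - 2}\right)^{4} = \left(\frac{1}{21}\right)^{4} = \frac{1}{194481}$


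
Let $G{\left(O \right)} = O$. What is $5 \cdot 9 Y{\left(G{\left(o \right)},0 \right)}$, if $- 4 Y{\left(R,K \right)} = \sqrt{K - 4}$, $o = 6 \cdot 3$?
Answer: $- \frac{45 i}{2} \approx - 22.5 i$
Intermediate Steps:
$o = 18$
$Y{\left(R,K \right)} = - \frac{\sqrt{-4 + K}}{4}$ ($Y{\left(R,K \right)} = - \frac{\sqrt{K - 4}}{4} = - \frac{\sqrt{-4 + K}}{4}$)
$5 \cdot 9 Y{\left(G{\left(o \right)},0 \right)} = 5 \cdot 9 \left(- \frac{\sqrt{-4 + 0}}{4}\right) = 45 \left(- \frac{\sqrt{-4}}{4}\right) = 45 \left(- \frac{2 i}{4}\right) = 45 \left(- \frac{i}{2}\right) = - \frac{45 i}{2}$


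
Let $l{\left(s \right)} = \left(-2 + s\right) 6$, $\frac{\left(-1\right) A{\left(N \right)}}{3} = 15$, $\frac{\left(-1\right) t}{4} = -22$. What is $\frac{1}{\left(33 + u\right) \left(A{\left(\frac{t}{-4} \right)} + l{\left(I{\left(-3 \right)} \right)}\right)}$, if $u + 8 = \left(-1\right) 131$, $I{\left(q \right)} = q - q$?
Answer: $\frac{1}{6042} \approx 0.00016551$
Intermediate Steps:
$t = 88$ ($t = \left(-4\right) \left(-22\right) = 88$)
$A{\left(N \right)} = -45$ ($A{\left(N \right)} = \left(-3\right) 15 = -45$)
$I{\left(q \right)} = 0$
$u = -139$ ($u = -8 - 131 = -139$)
$l{\left(s \right)} = -12 + 6 s$
$\frac{1}{\left(33 + u\right) \left(A{\left(\frac{t}{-4} \right)} + l{\left(I{\left(-3 \right)} \right)}\right)} = \frac{1}{\left(33 - 139\right) \left(-45 + \left(-12 + 6 \cdot 0\right)\right)} = \frac{1}{\left(-106\right) \left(-45 + \left(-12 + 0\right)\right)} = \frac{1}{\left(-106\right) \left(-45 - 12\right)} = \frac{1}{\left(-106\right) \left(-57\right)} = \frac{1}{6042}$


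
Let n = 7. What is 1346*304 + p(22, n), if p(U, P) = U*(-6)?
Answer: 409052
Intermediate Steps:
p(U, P) = -6*U
1346*304 + p(22, n) = 1346*304 - 6*22 = 409184 - 132 = 409052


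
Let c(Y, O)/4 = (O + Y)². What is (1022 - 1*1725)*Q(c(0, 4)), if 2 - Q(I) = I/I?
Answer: -703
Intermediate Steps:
c(Y, O) = 4*(O + Y)²
Q(I) = 1 (Q(I) = 2 - I/I = 2 - 1*1 = 2 - 1 = 1)
(1022 - 1*1725)*Q(c(0, 4)) = (1022 - 1*1725)*1 = (1022 - 1725)*1 = -703*1 = -703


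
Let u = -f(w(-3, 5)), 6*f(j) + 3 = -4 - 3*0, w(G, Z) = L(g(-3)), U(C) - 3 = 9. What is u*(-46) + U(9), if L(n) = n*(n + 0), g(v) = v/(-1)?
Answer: -125/3 ≈ -41.667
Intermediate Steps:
g(v) = -v (g(v) = v*(-1) = -v)
L(n) = n**2 (L(n) = n*n = n**2)
U(C) = 12 (U(C) = 3 + 9 = 12)
w(G, Z) = 9 (w(G, Z) = (-1*(-3))**2 = 3**2 = 9)
f(j) = -7/6 (f(j) = -1/2 + (-4 - 3*0)/6 = -1/2 + (-4 + 0)/6 = -1/2 + (1/6)*(-4) = -1/2 - 2/3 = -7/6)
u = 7/6 (u = -1*(-7/6) = 7/6 ≈ 1.1667)
u*(-46) + U(9) = (7/6)*(-46) + 12 = -161/3 + 12 = -125/3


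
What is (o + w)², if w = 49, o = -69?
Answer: 400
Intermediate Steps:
(o + w)² = (-69 + 49)² = (-20)² = 400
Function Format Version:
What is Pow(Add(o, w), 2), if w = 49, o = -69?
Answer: 400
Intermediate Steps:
Pow(Add(o, w), 2) = Pow(Add(-69, 49), 2) = Pow(-20, 2) = 400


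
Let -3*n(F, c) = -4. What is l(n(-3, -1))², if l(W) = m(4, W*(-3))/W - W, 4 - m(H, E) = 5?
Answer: 625/144 ≈ 4.3403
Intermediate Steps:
n(F, c) = 4/3 (n(F, c) = -⅓*(-4) = 4/3)
m(H, E) = -1 (m(H, E) = 4 - 1*5 = 4 - 5 = -1)
l(W) = -W - 1/W (l(W) = -1/W - W = -W - 1/W)
l(n(-3, -1))² = (-1*4/3 - 1/4/3)² = (-4/3 - 1*¾)² = (-4/3 - ¾)² = (-25/12)² = 625/144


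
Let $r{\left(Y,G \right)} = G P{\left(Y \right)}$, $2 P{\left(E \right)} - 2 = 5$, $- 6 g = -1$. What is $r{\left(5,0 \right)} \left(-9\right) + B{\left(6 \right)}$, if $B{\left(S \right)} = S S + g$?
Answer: $\frac{217}{6} \approx 36.167$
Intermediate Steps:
$g = \frac{1}{6}$ ($g = \left(- \frac{1}{6}\right) \left(-1\right) = \frac{1}{6} \approx 0.16667$)
$P{\left(E \right)} = \frac{7}{2}$ ($P{\left(E \right)} = 1 + \frac{1}{2} \cdot 5 = 1 + \frac{5}{2} = \frac{7}{2}$)
$r{\left(Y,G \right)} = \frac{7 G}{2}$ ($r{\left(Y,G \right)} = G \frac{7}{2} = \frac{7 G}{2}$)
$B{\left(S \right)} = \frac{1}{6} + S^{2}$ ($B{\left(S \right)} = S S + \frac{1}{6} = S^{2} + \frac{1}{6} = \frac{1}{6} + S^{2}$)
$r{\left(5,0 \right)} \left(-9\right) + B{\left(6 \right)} = \frac{7}{2} \cdot 0 \left(-9\right) + \left(\frac{1}{6} + 6^{2}\right) = 0 \left(-9\right) + \left(\frac{1}{6} + 36\right) = 0 + \frac{217}{6} = \frac{217}{6}$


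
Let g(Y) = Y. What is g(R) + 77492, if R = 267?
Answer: 77759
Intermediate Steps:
g(R) + 77492 = 267 + 77492 = 77759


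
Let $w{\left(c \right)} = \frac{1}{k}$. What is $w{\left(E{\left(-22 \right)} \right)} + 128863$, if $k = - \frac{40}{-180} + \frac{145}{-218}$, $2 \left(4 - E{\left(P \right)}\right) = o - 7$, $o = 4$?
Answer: $\frac{111979985}{869} \approx 1.2886 \cdot 10^{5}$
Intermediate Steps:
$E{\left(P \right)} = \frac{11}{2}$ ($E{\left(P \right)} = 4 - \frac{4 - 7}{2} = 4 - - \frac{3}{2} = 4 + \frac{3}{2} = \frac{11}{2}$)
$k = - \frac{869}{1962}$ ($k = \left(-40\right) \left(- \frac{1}{180}\right) + 145 \left(- \frac{1}{218}\right) = \frac{2}{9} - \frac{145}{218} = - \frac{869}{1962} \approx -0.44292$)
$w{\left(c \right)} = - \frac{1962}{869}$ ($w{\left(c \right)} = \frac{1}{- \frac{869}{1962}} = - \frac{1962}{869}$)
$w{\left(E{\left(-22 \right)} \right)} + 128863 = - \frac{1962}{869} + 128863 = \frac{111979985}{869}$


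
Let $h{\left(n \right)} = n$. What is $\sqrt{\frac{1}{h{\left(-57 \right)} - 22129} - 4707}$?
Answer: $\frac{i \sqrt{2316872953558}}{22186} \approx 68.608 i$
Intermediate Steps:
$\sqrt{\frac{1}{h{\left(-57 \right)} - 22129} - 4707} = \sqrt{\frac{1}{-57 - 22129} - 4707} = \sqrt{\frac{1}{-22186} - 4707} = \sqrt{- \frac{1}{22186} - 4707} = \sqrt{- \frac{104429503}{22186}} = \frac{i \sqrt{2316872953558}}{22186}$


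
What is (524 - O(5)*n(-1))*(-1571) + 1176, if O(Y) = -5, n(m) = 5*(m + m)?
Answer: -743478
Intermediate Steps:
n(m) = 10*m (n(m) = 5*(2*m) = 10*m)
(524 - O(5)*n(-1))*(-1571) + 1176 = (524 - (-5)*10*(-1))*(-1571) + 1176 = (524 - (-5)*(-10))*(-1571) + 1176 = (524 - 1*50)*(-1571) + 1176 = (524 - 50)*(-1571) + 1176 = 474*(-1571) + 1176 = -744654 + 1176 = -743478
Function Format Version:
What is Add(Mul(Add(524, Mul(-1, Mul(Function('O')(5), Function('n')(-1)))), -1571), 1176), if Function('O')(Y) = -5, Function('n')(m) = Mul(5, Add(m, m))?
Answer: -743478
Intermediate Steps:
Function('n')(m) = Mul(10, m) (Function('n')(m) = Mul(5, Mul(2, m)) = Mul(10, m))
Add(Mul(Add(524, Mul(-1, Mul(Function('O')(5), Function('n')(-1)))), -1571), 1176) = Add(Mul(Add(524, Mul(-1, Mul(-5, Mul(10, -1)))), -1571), 1176) = Add(Mul(Add(524, Mul(-1, Mul(-5, -10))), -1571), 1176) = Add(Mul(Add(524, Mul(-1, 50)), -1571), 1176) = Add(Mul(Add(524, -50), -1571), 1176) = Add(Mul(474, -1571), 1176) = Add(-744654, 1176) = -743478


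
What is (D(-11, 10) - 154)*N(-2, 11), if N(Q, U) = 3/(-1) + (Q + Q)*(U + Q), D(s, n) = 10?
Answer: 5616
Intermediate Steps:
N(Q, U) = -3 + 2*Q*(Q + U) (N(Q, U) = 3*(-1) + (2*Q)*(Q + U) = -3 + 2*Q*(Q + U))
(D(-11, 10) - 154)*N(-2, 11) = (10 - 154)*(-3 + 2*(-2)**2 + 2*(-2)*11) = -144*(-3 + 2*4 - 44) = -144*(-3 + 8 - 44) = -144*(-39) = 5616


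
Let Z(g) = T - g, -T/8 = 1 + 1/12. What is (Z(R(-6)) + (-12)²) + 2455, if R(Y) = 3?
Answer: 7762/3 ≈ 2587.3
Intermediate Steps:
T = -26/3 (T = -8*(1 + 1/12) = -8*13/12 = -26/3 ≈ -8.6667)
Z(g) = -26/3 - g
(Z(R(-6)) + (-12)²) + 2455 = ((-26/3 - 1*3) + (-12)²) + 2455 = ((-26/3 - 3) + 144) + 2455 = (-35/3 + 144) + 2455 = 397/3 + 2455 = 7762/3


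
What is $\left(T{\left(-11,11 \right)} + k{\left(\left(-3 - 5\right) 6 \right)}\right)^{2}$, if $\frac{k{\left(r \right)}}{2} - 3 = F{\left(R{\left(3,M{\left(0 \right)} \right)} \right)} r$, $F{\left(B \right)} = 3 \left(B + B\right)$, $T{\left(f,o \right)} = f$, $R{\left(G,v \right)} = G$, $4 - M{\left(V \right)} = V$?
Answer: $3003289$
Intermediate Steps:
$M{\left(V \right)} = 4 - V$
$F{\left(B \right)} = 6 B$ ($F{\left(B \right)} = 3 \cdot 2 B = 6 B$)
$k{\left(r \right)} = 6 + 36 r$ ($k{\left(r \right)} = 6 + 2 \cdot 6 \cdot 3 r = 6 + 2 \cdot 18 r = 6 + 36 r$)
$\left(T{\left(-11,11 \right)} + k{\left(\left(-3 - 5\right) 6 \right)}\right)^{2} = \left(-11 + \left(6 + 36 \left(-3 - 5\right) 6\right)\right)^{2} = \left(-11 + \left(6 + 36 \left(\left(-8\right) 6\right)\right)\right)^{2} = \left(-11 + \left(6 + 36 \left(-48\right)\right)\right)^{2} = \left(-11 + \left(6 - 1728\right)\right)^{2} = \left(-11 - 1722\right)^{2} = \left(-1733\right)^{2} = 3003289$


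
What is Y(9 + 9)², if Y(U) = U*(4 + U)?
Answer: 156816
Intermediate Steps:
Y(9 + 9)² = ((9 + 9)*(4 + (9 + 9)))² = (18*(4 + 18))² = (18*22)² = 396² = 156816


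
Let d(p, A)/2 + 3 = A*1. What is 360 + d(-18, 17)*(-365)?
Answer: -9860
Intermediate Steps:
d(p, A) = -6 + 2*A (d(p, A) = -6 + 2*(A*1) = -6 + 2*A)
360 + d(-18, 17)*(-365) = 360 + (-6 + 2*17)*(-365) = 360 + (-6 + 34)*(-365) = 360 + 28*(-365) = 360 - 10220 = -9860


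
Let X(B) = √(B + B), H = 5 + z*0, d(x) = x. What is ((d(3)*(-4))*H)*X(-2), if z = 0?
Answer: -120*I ≈ -120.0*I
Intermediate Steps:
H = 5 (H = 5 + 0*0 = 5 + 0 = 5)
X(B) = √2*√B (X(B) = √(2*B) = √2*√B)
((d(3)*(-4))*H)*X(-2) = ((3*(-4))*5)*(√2*√(-2)) = (-12*5)*(√2*(I*√2)) = -120*I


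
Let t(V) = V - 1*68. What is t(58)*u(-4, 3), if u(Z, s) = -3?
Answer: 30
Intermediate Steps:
t(V) = -68 + V (t(V) = V - 68 = -68 + V)
t(58)*u(-4, 3) = (-68 + 58)*(-3) = -10*(-3) = 30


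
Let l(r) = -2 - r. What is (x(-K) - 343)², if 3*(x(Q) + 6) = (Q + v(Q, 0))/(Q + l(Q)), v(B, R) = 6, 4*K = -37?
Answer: 71182969/576 ≈ 1.2358e+5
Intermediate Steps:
K = -37/4 (K = (¼)*(-37) = -37/4 ≈ -9.2500)
x(Q) = -7 - Q/6 (x(Q) = -6 + ((Q + 6)/(Q + (-2 - Q)))/3 = -6 + ((6 + Q)/(-2))/3 = -6 + ((6 + Q)*(-½))/3 = -6 + (-3 - Q/2)/3 = -6 + (-1 - Q/6) = -7 - Q/6)
(x(-K) - 343)² = ((-7 - (-1)*(-37)/(6*4)) - 343)² = ((-7 - ⅙*37/4) - 343)² = ((-7 - 37/24) - 343)² = (-205/24 - 343)² = (-8437/24)² = 71182969/576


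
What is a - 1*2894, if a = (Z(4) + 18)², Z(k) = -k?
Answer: -2698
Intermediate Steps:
a = 196 (a = (-1*4 + 18)² = (-4 + 18)² = 14² = 196)
a - 1*2894 = 196 - 1*2894 = 196 - 2894 = -2698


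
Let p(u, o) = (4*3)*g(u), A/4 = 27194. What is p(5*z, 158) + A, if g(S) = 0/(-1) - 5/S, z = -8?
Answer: 217555/2 ≈ 1.0878e+5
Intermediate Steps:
A = 108776 (A = 4*27194 = 108776)
g(S) = -5/S (g(S) = 0*(-1) - 5/S = 0 - 5/S = -5/S)
p(u, o) = -60/u (p(u, o) = (4*3)*(-5/u) = 12*(-5/u) = -60/u)
p(5*z, 158) + A = -60/(5*(-8)) + 108776 = -60/(-40) + 108776 = -60*(-1/40) + 108776 = 3/2 + 108776 = 217555/2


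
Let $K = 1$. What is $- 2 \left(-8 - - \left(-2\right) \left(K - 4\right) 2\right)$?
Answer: $-8$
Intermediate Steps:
$- 2 \left(-8 - - \left(-2\right) \left(K - 4\right) 2\right) = - 2 \left(-8 - - \left(-2\right) \left(1 - 4\right) 2\right) = - 2 \left(-8 - - \left(-2\right) \left(-3\right) 2\right) = - 2 \left(-8 - \left(-1\right) 6 \cdot 2\right) = - 2 \left(-8 - \left(-6\right) 2\right) = - 2 \left(-8 - -12\right) = - 2 \left(-8 + 12\right) = \left(-2\right) 4 = -8$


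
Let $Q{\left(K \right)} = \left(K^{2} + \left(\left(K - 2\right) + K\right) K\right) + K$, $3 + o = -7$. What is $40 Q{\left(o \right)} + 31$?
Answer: $12431$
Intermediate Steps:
$o = -10$ ($o = -3 - 7 = -10$)
$Q{\left(K \right)} = K + K^{2} + K \left(-2 + 2 K\right)$ ($Q{\left(K \right)} = \left(K^{2} + \left(\left(-2 + K\right) + K\right) K\right) + K = \left(K^{2} + \left(-2 + 2 K\right) K\right) + K = \left(K^{2} + K \left(-2 + 2 K\right)\right) + K = K + K^{2} + K \left(-2 + 2 K\right)$)
$40 Q{\left(o \right)} + 31 = 40 \left(- 10 \left(-1 + 3 \left(-10\right)\right)\right) + 31 = 40 \left(- 10 \left(-1 - 30\right)\right) + 31 = 40 \left(\left(-10\right) \left(-31\right)\right) + 31 = 40 \cdot 310 + 31 = 12400 + 31 = 12431$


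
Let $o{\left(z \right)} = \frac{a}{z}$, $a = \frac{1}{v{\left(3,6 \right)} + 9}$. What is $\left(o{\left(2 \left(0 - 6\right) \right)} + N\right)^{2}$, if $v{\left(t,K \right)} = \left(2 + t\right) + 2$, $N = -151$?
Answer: $\frac{840594049}{36864} \approx 22803.0$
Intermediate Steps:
$v{\left(t,K \right)} = 4 + t$
$a = \frac{1}{16}$ ($a = \frac{1}{\left(4 + 3\right) + 9} = \frac{1}{7 + 9} = \frac{1}{16} \approx 0.0625$)
$o{\left(z \right)} = \frac{1}{16 z}$
$\left(o{\left(2 \left(0 - 6\right) \right)} + N\right)^{2} = \left(\frac{1}{16 \cdot 2 \left(0 - 6\right)} - 151\right)^{2} = \left(\frac{1}{16 \cdot 2 \left(-6\right)} - 151\right)^{2} = \left(\frac{1}{16 \left(-12\right)} - 151\right)^{2} = \left(\frac{1}{16} \left(- \frac{1}{12}\right) - 151\right)^{2} = \left(- \frac{1}{192} - 151\right)^{2} = \left(- \frac{28993}{192}\right)^{2} = \frac{840594049}{36864}$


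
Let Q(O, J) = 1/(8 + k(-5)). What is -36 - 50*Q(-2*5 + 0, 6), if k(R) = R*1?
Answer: -158/3 ≈ -52.667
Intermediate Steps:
k(R) = R
Q(O, J) = ⅓ (Q(O, J) = 1/(8 - 5) = 1/3 = ⅓)
-36 - 50*Q(-2*5 + 0, 6) = -36 - 50*⅓ = -36 - 50/3 = -158/3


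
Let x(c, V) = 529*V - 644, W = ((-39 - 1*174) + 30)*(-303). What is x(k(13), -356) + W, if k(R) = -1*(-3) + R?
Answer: -133519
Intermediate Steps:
k(R) = 3 + R
W = 55449 (W = ((-39 - 174) + 30)*(-303) = (-213 + 30)*(-303) = -183*(-303) = 55449)
x(c, V) = -644 + 529*V
x(k(13), -356) + W = (-644 + 529*(-356)) + 55449 = (-644 - 188324) + 55449 = -188968 + 55449 = -133519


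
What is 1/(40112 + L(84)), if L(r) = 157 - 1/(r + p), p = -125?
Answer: 41/1651030 ≈ 2.4833e-5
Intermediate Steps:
L(r) = 157 - 1/(-125 + r) (L(r) = 157 - 1/(r - 125) = 157 - 1/(-125 + r))
1/(40112 + L(84)) = 1/(40112 + (-19626 + 157*84)/(-125 + 84)) = 1/(40112 + (-19626 + 13188)/(-41)) = 1/(40112 - 1/41*(-6438)) = 1/(40112 + 6438/41) = 1/(1651030/41) = 41/1651030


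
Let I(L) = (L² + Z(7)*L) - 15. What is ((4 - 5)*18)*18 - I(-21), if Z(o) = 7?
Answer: -603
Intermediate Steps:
I(L) = -15 + L² + 7*L (I(L) = (L² + 7*L) - 15 = -15 + L² + 7*L)
((4 - 5)*18)*18 - I(-21) = ((4 - 5)*18)*18 - (-15 + (-21)² + 7*(-21)) = -1*18*18 - (-15 + 441 - 147) = -18*18 - 1*279 = -324 - 279 = -603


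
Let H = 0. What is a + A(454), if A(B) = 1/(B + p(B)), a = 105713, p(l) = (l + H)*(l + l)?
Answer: 43626275119/412686 ≈ 1.0571e+5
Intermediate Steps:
p(l) = 2*l**2 (p(l) = (l + 0)*(l + l) = l*(2*l) = 2*l**2)
A(B) = 1/(B + 2*B**2)
a + A(454) = 105713 + 1/(454*(1 + 2*454)) = 105713 + 1/(454*(1 + 908)) = 105713 + (1/454)/909 = 105713 + (1/454)*(1/909) = 105713 + 1/412686 = 43626275119/412686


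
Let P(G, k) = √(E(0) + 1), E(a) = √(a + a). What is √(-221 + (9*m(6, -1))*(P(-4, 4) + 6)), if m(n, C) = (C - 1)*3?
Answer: I*√599 ≈ 24.474*I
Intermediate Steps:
E(a) = √2*√a (E(a) = √(2*a) = √2*√a)
P(G, k) = 1 (P(G, k) = √(√2*√0 + 1) = √(√2*0 + 1) = √(0 + 1) = √1 = 1)
m(n, C) = -3 + 3*C (m(n, C) = (-1 + C)*3 = -3 + 3*C)
√(-221 + (9*m(6, -1))*(P(-4, 4) + 6)) = √(-221 + (9*(-3 + 3*(-1)))*(1 + 6)) = √(-221 + (9*(-3 - 3))*7) = √(-221 + (9*(-6))*7) = √(-221 - 54*7) = √(-221 - 378) = √(-599) = I*√599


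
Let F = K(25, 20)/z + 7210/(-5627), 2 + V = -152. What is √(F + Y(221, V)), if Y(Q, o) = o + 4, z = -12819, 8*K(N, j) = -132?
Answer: I*√349833361941217546/48088342 ≈ 12.3*I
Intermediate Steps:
V = -154 (V = -2 - 152 = -154)
K(N, j) = -33/2 (K(N, j) = (⅛)*(-132) = -33/2)
Y(Q, o) = 4 + o
F = -61554763/48088342 (F = -33/2/(-12819) + 7210/(-5627) = -33/2*(-1/12819) + 7210*(-1/5627) = 11/8546 - 7210/5627 = -61554763/48088342 ≈ -1.2800)
√(F + Y(221, V)) = √(-61554763/48088342 + (4 - 154)) = √(-61554763/48088342 - 150) = √(-7274806063/48088342) = I*√349833361941217546/48088342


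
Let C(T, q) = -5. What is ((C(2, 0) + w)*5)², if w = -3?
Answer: 1600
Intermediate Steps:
((C(2, 0) + w)*5)² = ((-5 - 3)*5)² = (-8*5)² = (-40)² = 1600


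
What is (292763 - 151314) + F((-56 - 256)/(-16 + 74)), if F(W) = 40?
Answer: 141489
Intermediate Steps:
(292763 - 151314) + F((-56 - 256)/(-16 + 74)) = (292763 - 151314) + 40 = 141449 + 40 = 141489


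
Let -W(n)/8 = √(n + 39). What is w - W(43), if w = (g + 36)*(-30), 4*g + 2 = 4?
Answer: -1095 + 8*√82 ≈ -1022.6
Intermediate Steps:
g = ½ (g = -½ + (¼)*4 = -½ + 1 = ½ ≈ 0.50000)
W(n) = -8*√(39 + n) (W(n) = -8*√(n + 39) = -8*√(39 + n))
w = -1095 (w = (½ + 36)*(-30) = (73/2)*(-30) = -1095)
w - W(43) = -1095 - (-8)*√(39 + 43) = -1095 - (-8)*√82 = -1095 + 8*√82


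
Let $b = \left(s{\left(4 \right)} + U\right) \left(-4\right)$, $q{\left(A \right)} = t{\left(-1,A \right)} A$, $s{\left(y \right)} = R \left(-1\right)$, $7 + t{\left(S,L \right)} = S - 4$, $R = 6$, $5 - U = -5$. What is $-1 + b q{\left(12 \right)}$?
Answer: $2303$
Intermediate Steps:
$U = 10$ ($U = 5 - -5 = 5 + 5 = 10$)
$t{\left(S,L \right)} = -11 + S$ ($t{\left(S,L \right)} = -7 + \left(S - 4\right) = -7 + \left(-4 + S\right) = -11 + S$)
$s{\left(y \right)} = -6$ ($s{\left(y \right)} = 6 \left(-1\right) = -6$)
$q{\left(A \right)} = - 12 A$ ($q{\left(A \right)} = \left(-11 - 1\right) A = - 12 A$)
$b = -16$ ($b = \left(-6 + 10\right) \left(-4\right) = 4 \left(-4\right) = -16$)
$-1 + b q{\left(12 \right)} = -1 - 16 \left(\left(-12\right) 12\right) = -1 - -2304 = -1 + 2304 = 2303$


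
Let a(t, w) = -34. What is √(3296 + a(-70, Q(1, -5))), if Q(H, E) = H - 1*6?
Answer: √3262 ≈ 57.114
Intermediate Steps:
Q(H, E) = -6 + H (Q(H, E) = H - 6 = -6 + H)
√(3296 + a(-70, Q(1, -5))) = √(3296 - 34) = √3262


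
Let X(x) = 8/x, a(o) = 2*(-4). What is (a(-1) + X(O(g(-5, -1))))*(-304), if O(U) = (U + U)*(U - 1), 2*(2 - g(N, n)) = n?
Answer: 31616/15 ≈ 2107.7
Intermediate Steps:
g(N, n) = 2 - n/2
a(o) = -8
O(U) = 2*U*(-1 + U) (O(U) = (2*U)*(-1 + U) = 2*U*(-1 + U))
(a(-1) + X(O(g(-5, -1))))*(-304) = (-8 + 8/((2*(2 - ½*(-1))*(-1 + (2 - ½*(-1))))))*(-304) = (-8 + 8/((2*(2 + ½)*(-1 + (2 + ½)))))*(-304) = (-8 + 8/((2*(5/2)*(-1 + 5/2))))*(-304) = (-8 + 8/((2*(5/2)*(3/2))))*(-304) = (-8 + 8/(15/2))*(-304) = (-8 + 8*(2/15))*(-304) = (-8 + 16/15)*(-304) = -104/15*(-304) = 31616/15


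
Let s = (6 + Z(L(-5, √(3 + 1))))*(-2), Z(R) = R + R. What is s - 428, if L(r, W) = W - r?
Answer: -468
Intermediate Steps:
Z(R) = 2*R
s = -40 (s = (6 + 2*(√(3 + 1) - 1*(-5)))*(-2) = (6 + 2*(√4 + 5))*(-2) = (6 + 2*(2 + 5))*(-2) = (6 + 2*7)*(-2) = (6 + 14)*(-2) = 20*(-2) = -40)
s - 428 = -40 - 428 = -468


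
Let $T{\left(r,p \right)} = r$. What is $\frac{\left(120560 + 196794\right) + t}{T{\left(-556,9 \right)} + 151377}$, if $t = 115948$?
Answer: $\frac{433302}{150821} \approx 2.873$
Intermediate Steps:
$\frac{\left(120560 + 196794\right) + t}{T{\left(-556,9 \right)} + 151377} = \frac{\left(120560 + 196794\right) + 115948}{-556 + 151377} = \frac{317354 + 115948}{150821} = 433302 \cdot \frac{1}{150821} = \frac{433302}{150821}$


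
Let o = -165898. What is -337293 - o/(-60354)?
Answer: -10178573810/30177 ≈ -3.3730e+5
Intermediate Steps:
-337293 - o/(-60354) = -337293 - (-165898)/(-60354) = -337293 - (-165898)*(-1)/60354 = -337293 - 1*82949/30177 = -337293 - 82949/30177 = -10178573810/30177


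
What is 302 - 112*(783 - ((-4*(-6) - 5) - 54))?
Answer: -91314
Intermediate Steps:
302 - 112*(783 - ((-4*(-6) - 5) - 54)) = 302 - 112*(783 - ((24 - 5) - 54)) = 302 - 112*(783 - (19 - 54)) = 302 - 112*(783 - 1*(-35)) = 302 - 112*(783 + 35) = 302 - 112*818 = 302 - 91616 = -91314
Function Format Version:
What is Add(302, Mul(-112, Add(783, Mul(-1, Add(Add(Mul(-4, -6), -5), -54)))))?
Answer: -91314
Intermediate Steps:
Add(302, Mul(-112, Add(783, Mul(-1, Add(Add(Mul(-4, -6), -5), -54))))) = Add(302, Mul(-112, Add(783, Mul(-1, Add(Add(24, -5), -54))))) = Add(302, Mul(-112, Add(783, Mul(-1, Add(19, -54))))) = Add(302, Mul(-112, Add(783, Mul(-1, -35)))) = Add(302, Mul(-112, Add(783, 35))) = Add(302, Mul(-112, 818)) = Add(302, -91616) = -91314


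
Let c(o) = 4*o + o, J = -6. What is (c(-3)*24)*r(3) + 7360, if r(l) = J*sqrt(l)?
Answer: 7360 + 2160*sqrt(3) ≈ 11101.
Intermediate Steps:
r(l) = -6*sqrt(l)
c(o) = 5*o
(c(-3)*24)*r(3) + 7360 = ((5*(-3))*24)*(-6*sqrt(3)) + 7360 = (-15*24)*(-6*sqrt(3)) + 7360 = -(-2160)*sqrt(3) + 7360 = 2160*sqrt(3) + 7360 = 7360 + 2160*sqrt(3)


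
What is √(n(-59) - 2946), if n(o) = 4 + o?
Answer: I*√3001 ≈ 54.781*I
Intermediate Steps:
√(n(-59) - 2946) = √((4 - 59) - 2946) = √(-55 - 2946) = √(-3001) = I*√3001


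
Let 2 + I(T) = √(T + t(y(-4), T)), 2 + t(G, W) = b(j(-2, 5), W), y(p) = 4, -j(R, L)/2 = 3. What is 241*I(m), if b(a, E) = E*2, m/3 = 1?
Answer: -482 + 241*√7 ≈ 155.63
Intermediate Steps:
j(R, L) = -6 (j(R, L) = -2*3 = -6)
m = 3 (m = 3*1 = 3)
b(a, E) = 2*E
t(G, W) = -2 + 2*W
I(T) = -2 + √(-2 + 3*T) (I(T) = -2 + √(T + (-2 + 2*T)) = -2 + √(-2 + 3*T))
241*I(m) = 241*(-2 + √(-2 + 3*3)) = 241*(-2 + √(-2 + 9)) = 241*(-2 + √7) = -482 + 241*√7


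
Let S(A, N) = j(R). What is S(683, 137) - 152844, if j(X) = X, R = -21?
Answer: -152865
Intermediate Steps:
S(A, N) = -21
S(683, 137) - 152844 = -21 - 152844 = -152865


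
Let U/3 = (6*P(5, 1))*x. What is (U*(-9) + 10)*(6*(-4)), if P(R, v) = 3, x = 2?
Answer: 23088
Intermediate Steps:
U = 108 (U = 3*((6*3)*2) = 3*(18*2) = 3*36 = 108)
(U*(-9) + 10)*(6*(-4)) = (108*(-9) + 10)*(6*(-4)) = (-972 + 10)*(-24) = -962*(-24) = 23088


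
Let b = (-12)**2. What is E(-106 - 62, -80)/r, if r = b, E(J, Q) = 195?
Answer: 65/48 ≈ 1.3542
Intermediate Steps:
b = 144
r = 144
E(-106 - 62, -80)/r = 195/144 = 195*(1/144) = 65/48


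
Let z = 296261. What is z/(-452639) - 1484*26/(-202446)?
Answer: -21256115615/45817477497 ≈ -0.46393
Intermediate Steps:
z/(-452639) - 1484*26/(-202446) = 296261/(-452639) - 1484*26/(-202446) = 296261*(-1/452639) - 38584*(-1/202446) = -296261/452639 + 19292/101223 = -21256115615/45817477497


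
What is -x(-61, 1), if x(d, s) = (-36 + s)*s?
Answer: 35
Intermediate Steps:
x(d, s) = s*(-36 + s)
-x(-61, 1) = -(-36 + 1) = -(-35) = -1*(-35) = 35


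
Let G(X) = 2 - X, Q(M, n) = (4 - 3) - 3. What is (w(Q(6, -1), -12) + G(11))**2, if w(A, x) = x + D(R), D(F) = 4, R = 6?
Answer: 289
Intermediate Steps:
Q(M, n) = -2 (Q(M, n) = 1 - 3 = -2)
w(A, x) = 4 + x (w(A, x) = x + 4 = 4 + x)
(w(Q(6, -1), -12) + G(11))**2 = ((4 - 12) + (2 - 1*11))**2 = (-8 + (2 - 11))**2 = (-8 - 9)**2 = (-17)**2 = 289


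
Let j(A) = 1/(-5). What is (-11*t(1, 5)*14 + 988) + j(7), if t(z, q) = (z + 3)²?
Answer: -7381/5 ≈ -1476.2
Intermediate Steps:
t(z, q) = (3 + z)²
j(A) = -⅕
(-11*t(1, 5)*14 + 988) + j(7) = (-11*(3 + 1)²*14 + 988) - ⅕ = (-11*4²*14 + 988) - ⅕ = (-11*16*14 + 988) - ⅕ = (-176*14 + 988) - ⅕ = (-2464 + 988) - ⅕ = -1476 - ⅕ = -7381/5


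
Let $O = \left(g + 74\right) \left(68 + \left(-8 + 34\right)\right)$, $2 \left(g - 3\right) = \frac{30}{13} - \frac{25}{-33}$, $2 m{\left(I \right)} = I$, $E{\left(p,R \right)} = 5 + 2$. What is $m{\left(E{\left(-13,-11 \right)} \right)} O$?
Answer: $\frac{22168349}{858} \approx 25837.0$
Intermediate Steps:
$E{\left(p,R \right)} = 7$
$m{\left(I \right)} = \frac{I}{2}$
$g = \frac{3889}{858}$ ($g = 3 + \frac{\frac{30}{13} - \frac{25}{-33}}{2} = 3 + \frac{30 \cdot \frac{1}{13} - - \frac{25}{33}}{2} = 3 + \frac{\frac{30}{13} + \frac{25}{33}}{2} = 3 + \frac{1}{2} \cdot \frac{1315}{429} = 3 + \frac{1315}{858} = \frac{3889}{858} \approx 4.5326$)
$O = \frac{3166907}{429}$ ($O = \left(\frac{3889}{858} + 74\right) \left(68 + \left(-8 + 34\right)\right) = \frac{67381 \left(68 + 26\right)}{858} = \frac{67381}{858} \cdot 94 = \frac{3166907}{429} \approx 7382.1$)
$m{\left(E{\left(-13,-11 \right)} \right)} O = \frac{1}{2} \cdot 7 \cdot \frac{3166907}{429} = \frac{7}{2} \cdot \frac{3166907}{429} = \frac{22168349}{858}$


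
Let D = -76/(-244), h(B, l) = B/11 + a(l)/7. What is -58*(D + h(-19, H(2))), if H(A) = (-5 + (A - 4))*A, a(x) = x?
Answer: 132936/671 ≈ 198.12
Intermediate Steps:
H(A) = A*(-9 + A) (H(A) = (-5 + (-4 + A))*A = (-9 + A)*A = A*(-9 + A))
h(B, l) = l/7 + B/11 (h(B, l) = B/11 + l/7 = l/7 + B/11)
D = 19/61 (D = -76*(-1/244) = 19/61 ≈ 0.31148)
-58*(D + h(-19, H(2))) = -58*(19/61 + ((2*(-9 + 2))/7 + (1/11)*(-19))) = -58*(19/61 + ((2*(-7))/7 - 19/11)) = -58*(19/61 + ((⅐)*(-14) - 19/11)) = -58*(19/61 + (-2 - 19/11)) = -58*(19/61 - 41/11) = -58*(-2292/671) = 132936/671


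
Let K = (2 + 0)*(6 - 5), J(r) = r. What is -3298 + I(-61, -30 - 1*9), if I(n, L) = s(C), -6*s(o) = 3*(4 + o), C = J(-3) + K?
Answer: -6599/2 ≈ -3299.5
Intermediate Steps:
K = 2 (K = 2*1 = 2)
C = -1 (C = -3 + 2 = -1)
s(o) = -2 - o/2 (s(o) = -(4 + o)/2 = -(12 + 3*o)/6 = -2 - o/2)
I(n, L) = -3/2 (I(n, L) = -2 - 1/2*(-1) = -2 + 1/2 = -3/2)
-3298 + I(-61, -30 - 1*9) = -3298 - 3/2 = -6599/2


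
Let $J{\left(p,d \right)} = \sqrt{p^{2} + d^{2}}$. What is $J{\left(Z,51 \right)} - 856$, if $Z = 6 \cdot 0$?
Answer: $-805$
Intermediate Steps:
$Z = 0$
$J{\left(p,d \right)} = \sqrt{d^{2} + p^{2}}$
$J{\left(Z,51 \right)} - 856 = \sqrt{51^{2} + 0^{2}} - 856 = \sqrt{2601 + 0} - 856 = \sqrt{2601} - 856 = 51 - 856 = -805$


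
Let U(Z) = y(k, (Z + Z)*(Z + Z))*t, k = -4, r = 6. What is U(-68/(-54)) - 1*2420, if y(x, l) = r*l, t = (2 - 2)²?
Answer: -2420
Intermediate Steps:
t = 0 (t = 0² = 0)
y(x, l) = 6*l
U(Z) = 0 (U(Z) = (6*((Z + Z)*(Z + Z)))*0 = (6*((2*Z)*(2*Z)))*0 = (6*(4*Z²))*0 = (24*Z²)*0 = 0)
U(-68/(-54)) - 1*2420 = 0 - 1*2420 = 0 - 2420 = -2420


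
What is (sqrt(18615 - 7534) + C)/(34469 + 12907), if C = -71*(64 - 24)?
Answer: -355/5922 + sqrt(11081)/47376 ≈ -0.057724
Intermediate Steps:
C = -2840 (C = -71*40 = -2840)
(sqrt(18615 - 7534) + C)/(34469 + 12907) = (sqrt(18615 - 7534) - 2840)/(34469 + 12907) = (sqrt(11081) - 2840)/47376 = (-2840 + sqrt(11081))*(1/47376) = -355/5922 + sqrt(11081)/47376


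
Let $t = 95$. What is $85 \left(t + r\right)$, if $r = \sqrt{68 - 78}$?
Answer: $8075 + 85 i \sqrt{10} \approx 8075.0 + 268.79 i$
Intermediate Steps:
$r = i \sqrt{10}$ ($r = \sqrt{-10} = i \sqrt{10} \approx 3.1623 i$)
$85 \left(t + r\right) = 85 \left(95 + i \sqrt{10}\right) = 8075 + 85 i \sqrt{10}$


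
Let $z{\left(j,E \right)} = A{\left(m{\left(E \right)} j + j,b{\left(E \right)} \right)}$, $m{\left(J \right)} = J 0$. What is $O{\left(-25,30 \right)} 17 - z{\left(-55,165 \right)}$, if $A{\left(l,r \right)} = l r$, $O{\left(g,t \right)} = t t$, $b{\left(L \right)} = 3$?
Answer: $15465$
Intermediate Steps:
$m{\left(J \right)} = 0$
$O{\left(g,t \right)} = t^{2}$
$z{\left(j,E \right)} = 3 j$ ($z{\left(j,E \right)} = \left(0 j + j\right) 3 = \left(0 + j\right) 3 = j 3 = 3 j$)
$O{\left(-25,30 \right)} 17 - z{\left(-55,165 \right)} = 30^{2} \cdot 17 - 3 \left(-55\right) = 900 \cdot 17 - -165 = 15300 + 165 = 15465$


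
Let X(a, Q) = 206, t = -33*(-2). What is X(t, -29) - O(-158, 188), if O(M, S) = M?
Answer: 364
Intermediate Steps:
t = 66
X(t, -29) - O(-158, 188) = 206 - 1*(-158) = 206 + 158 = 364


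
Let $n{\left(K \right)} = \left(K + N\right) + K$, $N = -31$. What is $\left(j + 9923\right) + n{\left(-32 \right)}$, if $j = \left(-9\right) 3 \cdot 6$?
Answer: $9666$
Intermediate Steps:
$n{\left(K \right)} = -31 + 2 K$ ($n{\left(K \right)} = \left(K - 31\right) + K = \left(-31 + K\right) + K = -31 + 2 K$)
$j = -162$ ($j = \left(-27\right) 6 = -162$)
$\left(j + 9923\right) + n{\left(-32 \right)} = \left(-162 + 9923\right) + \left(-31 + 2 \left(-32\right)\right) = 9761 - 95 = 9666$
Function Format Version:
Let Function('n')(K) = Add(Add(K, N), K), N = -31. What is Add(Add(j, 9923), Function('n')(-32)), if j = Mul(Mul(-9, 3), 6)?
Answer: 9666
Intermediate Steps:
Function('n')(K) = Add(-31, Mul(2, K)) (Function('n')(K) = Add(Add(K, -31), K) = Add(Add(-31, K), K) = Add(-31, Mul(2, K)))
j = -162 (j = Mul(-27, 6) = -162)
Add(Add(j, 9923), Function('n')(-32)) = Add(Add(-162, 9923), Add(-31, Mul(2, -32))) = Add(9761, Add(-31, -64)) = Add(9761, -95) = 9666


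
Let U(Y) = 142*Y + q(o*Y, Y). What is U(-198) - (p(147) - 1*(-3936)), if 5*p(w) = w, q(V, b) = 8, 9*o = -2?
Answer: -160367/5 ≈ -32073.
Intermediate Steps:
o = -2/9 (o = (⅑)*(-2) = -2/9 ≈ -0.22222)
p(w) = w/5
U(Y) = 8 + 142*Y (U(Y) = 142*Y + 8 = 8 + 142*Y)
U(-198) - (p(147) - 1*(-3936)) = (8 + 142*(-198)) - ((⅕)*147 - 1*(-3936)) = (8 - 28116) - (147/5 + 3936) = -28108 - 1*19827/5 = -28108 - 19827/5 = -160367/5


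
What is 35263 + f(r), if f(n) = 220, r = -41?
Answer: 35483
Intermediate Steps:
35263 + f(r) = 35263 + 220 = 35483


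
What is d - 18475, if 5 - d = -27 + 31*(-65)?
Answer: -16428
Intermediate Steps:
d = 2047 (d = 5 - (-27 + 31*(-65)) = 5 - (-27 - 2015) = 5 - 1*(-2042) = 5 + 2042 = 2047)
d - 18475 = 2047 - 18475 = -16428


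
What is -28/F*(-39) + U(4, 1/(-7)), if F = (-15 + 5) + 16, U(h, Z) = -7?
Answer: 175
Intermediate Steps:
F = 6 (F = -10 + 16 = 6)
-28/F*(-39) + U(4, 1/(-7)) = -28/6*(-39) - 7 = -28*⅙*(-39) - 7 = -14/3*(-39) - 7 = 182 - 7 = 175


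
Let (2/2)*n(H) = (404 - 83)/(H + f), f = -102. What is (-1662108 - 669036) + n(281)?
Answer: -417274455/179 ≈ -2.3311e+6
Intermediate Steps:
n(H) = 321/(-102 + H) (n(H) = (404 - 83)/(H - 102) = 321/(-102 + H))
(-1662108 - 669036) + n(281) = (-1662108 - 669036) + 321/(-102 + 281) = -2331144 + 321/179 = -417274455/179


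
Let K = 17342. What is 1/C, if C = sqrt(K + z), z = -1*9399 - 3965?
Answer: sqrt(442)/1326 ≈ 0.015855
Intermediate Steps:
z = -13364 (z = -9399 - 3965 = -13364)
C = 3*sqrt(442) (C = sqrt(17342 - 13364) = sqrt(3978) = 3*sqrt(442) ≈ 63.071)
1/C = 1/(3*sqrt(442)) = sqrt(442)/1326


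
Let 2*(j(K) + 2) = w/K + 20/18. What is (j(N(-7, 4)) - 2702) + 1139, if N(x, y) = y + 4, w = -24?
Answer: -28187/18 ≈ -1565.9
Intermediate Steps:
N(x, y) = 4 + y
j(K) = -13/9 - 12/K (j(K) = -2 + (-24/K + 20/18)/2 = -2 + (-24/K + 20*(1/18))/2 = -2 + (-24/K + 10/9)/2 = -2 + (10/9 - 24/K)/2 = -2 + (5/9 - 12/K) = -13/9 - 12/K)
(j(N(-7, 4)) - 2702) + 1139 = ((-13/9 - 12/(4 + 4)) - 2702) + 1139 = ((-13/9 - 12/8) - 2702) + 1139 = ((-13/9 - 12*⅛) - 2702) + 1139 = ((-13/9 - 3/2) - 2702) + 1139 = (-53/18 - 2702) + 1139 = -48689/18 + 1139 = -28187/18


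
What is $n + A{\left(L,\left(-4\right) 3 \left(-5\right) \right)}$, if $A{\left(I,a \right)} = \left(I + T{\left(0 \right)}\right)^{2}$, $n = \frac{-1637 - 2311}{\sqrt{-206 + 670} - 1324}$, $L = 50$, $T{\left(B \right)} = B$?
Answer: $\frac{274156697}{109532} + \frac{987 \sqrt{29}}{109532} \approx 2503.0$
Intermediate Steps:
$n = - \frac{3948}{-1324 + 4 \sqrt{29}}$ ($n = - \frac{3948}{\sqrt{464} - 1324} = - \frac{3948}{4 \sqrt{29} - 1324} = - \frac{3948}{-1324 + 4 \sqrt{29}} \approx 3.0312$)
$A{\left(I,a \right)} = I^{2}$ ($A{\left(I,a \right)} = \left(I + 0\right)^{2} = I^{2}$)
$n + A{\left(L,\left(-4\right) 3 \left(-5\right) \right)} = \left(\frac{326697}{109532} + \frac{987 \sqrt{29}}{109532}\right) + 50^{2} = \left(\frac{326697}{109532} + \frac{987 \sqrt{29}}{109532}\right) + 2500 = \frac{274156697}{109532} + \frac{987 \sqrt{29}}{109532}$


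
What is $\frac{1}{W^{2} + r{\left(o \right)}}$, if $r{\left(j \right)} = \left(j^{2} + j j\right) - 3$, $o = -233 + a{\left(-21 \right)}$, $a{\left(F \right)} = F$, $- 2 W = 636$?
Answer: $\frac{1}{230153} \approx 4.3449 \cdot 10^{-6}$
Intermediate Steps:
$W = -318$ ($W = \left(- \frac{1}{2}\right) 636 = -318$)
$o = -254$ ($o = -233 - 21 = -254$)
$r{\left(j \right)} = -3 + 2 j^{2}$ ($r{\left(j \right)} = \left(j^{2} + j^{2}\right) - 3 = 2 j^{2} - 3 = -3 + 2 j^{2}$)
$\frac{1}{W^{2} + r{\left(o \right)}} = \frac{1}{\left(-318\right)^{2} - \left(3 - 2 \left(-254\right)^{2}\right)} = \frac{1}{101124 + \left(-3 + 2 \cdot 64516\right)} = \frac{1}{101124 + \left(-3 + 129032\right)} = \frac{1}{101124 + 129029} = \frac{1}{230153}$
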